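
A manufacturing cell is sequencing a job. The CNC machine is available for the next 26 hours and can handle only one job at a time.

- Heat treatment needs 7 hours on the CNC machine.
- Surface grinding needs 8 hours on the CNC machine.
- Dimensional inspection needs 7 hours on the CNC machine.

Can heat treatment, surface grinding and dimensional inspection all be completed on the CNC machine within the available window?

Yes

Running back to back, the jobs need 7 + 8 + 7 = 22 hours on the CNC machine.
Since 22 ≤ 26, they fit within the window.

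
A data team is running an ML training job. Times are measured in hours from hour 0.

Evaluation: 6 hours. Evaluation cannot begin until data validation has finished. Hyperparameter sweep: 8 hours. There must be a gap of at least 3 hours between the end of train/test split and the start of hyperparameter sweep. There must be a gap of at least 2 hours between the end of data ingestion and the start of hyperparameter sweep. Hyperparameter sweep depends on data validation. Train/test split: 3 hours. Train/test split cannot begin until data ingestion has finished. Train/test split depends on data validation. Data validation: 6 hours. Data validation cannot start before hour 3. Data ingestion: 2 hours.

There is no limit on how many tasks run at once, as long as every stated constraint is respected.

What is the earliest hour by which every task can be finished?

Data validation cannot begin until its own release at hour 3. It runs from hour 3 to 3 + 6 = hour 9.
After data validation (finishes hour 9), evaluation can start at hour 9 and finishes at hour 15.
Nothing blocks data ingestion, so it runs from hour 0 to hour 2.
Train/test split cannot start until data ingestion (finishes hour 2); data validation (finishes hour 9). The controlling bound is hour 9, so train/test split finishes at 9 + 3 = hour 12.
Hyperparameter sweep cannot start until train/test split (finishes hour 12, plus 3-hour gap → hour 15); data ingestion (finishes hour 2, plus 2-hour gap → hour 4); data validation (finishes hour 9). The controlling bound is hour 15, so hyperparameter sweep finishes at 15 + 8 = hour 23.
All tasks are finished once the last one completes. Finish times: Data ingestion at 2, Data validation at 9, Train/test split at 12, Hyperparameter sweep at 23, Evaluation at 15. The latest is hour 23.

23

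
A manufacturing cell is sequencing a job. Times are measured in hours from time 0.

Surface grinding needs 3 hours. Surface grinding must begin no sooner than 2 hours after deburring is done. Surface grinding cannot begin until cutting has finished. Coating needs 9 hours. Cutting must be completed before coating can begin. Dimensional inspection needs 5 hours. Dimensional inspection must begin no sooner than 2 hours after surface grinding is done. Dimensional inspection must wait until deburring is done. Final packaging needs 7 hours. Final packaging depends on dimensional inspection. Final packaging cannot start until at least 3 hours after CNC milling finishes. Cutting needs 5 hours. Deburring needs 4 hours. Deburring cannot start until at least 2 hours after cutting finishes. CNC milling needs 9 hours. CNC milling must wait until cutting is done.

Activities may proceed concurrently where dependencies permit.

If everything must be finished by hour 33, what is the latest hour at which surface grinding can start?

Final packaging must finish by hour 33; it takes 7 hours, so it must start by 33 − 7 = hour 26.
Dimensional inspection must finish before final packaging (must start by hour 26). With a 5-hour duration, dimensional inspection must start by 26 − 5 = hour 21.
Surface grinding has to be done before dimensional inspection (must start by hour 21, minus 2-hour gap → hour 19). That means finishing by hour 19, i.e. starting by 19 − 3 = hour 16.

16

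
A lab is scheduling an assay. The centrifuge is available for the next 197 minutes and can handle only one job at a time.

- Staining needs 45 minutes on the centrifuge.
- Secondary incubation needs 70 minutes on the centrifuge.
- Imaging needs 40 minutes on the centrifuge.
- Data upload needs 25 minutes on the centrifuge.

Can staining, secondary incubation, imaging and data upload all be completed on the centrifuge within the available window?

Yes

Running back to back, the jobs need 45 + 70 + 40 + 25 = 180 minutes on the centrifuge.
Since 180 ≤ 197, they fit within the window.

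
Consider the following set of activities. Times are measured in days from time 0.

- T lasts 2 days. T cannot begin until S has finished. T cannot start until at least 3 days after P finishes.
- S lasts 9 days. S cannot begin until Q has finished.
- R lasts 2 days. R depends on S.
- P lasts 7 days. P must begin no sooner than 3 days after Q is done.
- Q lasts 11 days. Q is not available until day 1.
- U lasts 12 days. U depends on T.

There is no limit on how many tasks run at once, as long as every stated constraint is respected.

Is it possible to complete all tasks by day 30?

After its own release at day 1, Q can start at day 1 and finishes at day 12.
S waits on Q (finishes day 12), so it starts at day 12 and finishes at 12 + 9 = day 21.
After S (finishes day 21), R can start at day 21 and finishes at day 23.
P waits on Q (finishes day 12, plus 3-day gap → day 15), so it starts at day 15 and finishes at 15 + 7 = day 22.
T has to wait for S (finishes day 21); P (finishes day 22, plus 3-day gap → day 25). The latest of these is day 25, so T runs day 25 to 25 + 2 = day 27.
U cannot begin until T (finishes day 27). It runs from day 27 to 27 + 12 = day 39.
The earliest everything can be done is day 39, which is after the deadline of 30, so it is not possible.

No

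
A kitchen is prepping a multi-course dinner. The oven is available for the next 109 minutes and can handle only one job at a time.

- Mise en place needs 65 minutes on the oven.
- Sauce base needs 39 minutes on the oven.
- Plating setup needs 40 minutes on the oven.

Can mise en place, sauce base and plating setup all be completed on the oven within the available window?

No

Running back to back, the jobs need 65 + 39 + 40 = 144 minutes on the oven.
Since 144 > 109, they cannot all fit.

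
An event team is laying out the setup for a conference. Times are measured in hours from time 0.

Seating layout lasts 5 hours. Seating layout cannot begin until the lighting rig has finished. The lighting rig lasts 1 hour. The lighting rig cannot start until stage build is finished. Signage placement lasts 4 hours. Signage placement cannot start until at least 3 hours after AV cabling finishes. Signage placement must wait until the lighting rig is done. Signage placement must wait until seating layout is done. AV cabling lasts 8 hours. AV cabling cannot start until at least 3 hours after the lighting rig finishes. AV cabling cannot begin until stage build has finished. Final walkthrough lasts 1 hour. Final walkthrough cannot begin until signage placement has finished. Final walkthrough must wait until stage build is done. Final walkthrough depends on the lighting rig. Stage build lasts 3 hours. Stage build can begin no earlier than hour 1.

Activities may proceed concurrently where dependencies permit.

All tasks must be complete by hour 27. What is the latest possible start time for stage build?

4

Nothing follows final walkthrough; the deadline of hour 27 is its only limit. It must start by 27 − 1 = hour 26.
Signage placement has to be done before final walkthrough (must start by hour 26). That means finishing by hour 26, i.e. starting by 26 − 4 = hour 22.
AV cabling must finish before signage placement (must start by hour 22, minus 3-hour gap → hour 19). With an 8-hour duration, AV cabling must start by 19 − 8 = hour 11.
Since signage placement (must start by hour 22) depends on it, seating layout must finish by hour 22. Backing off its 5-hour duration gives a latest start of hour 17.
The lighting rig has several dependents: AV cabling (must start by hour 11, minus 3-hour gap → hour 8); seating layout (must start by hour 17); signage placement (must start by hour 22); final walkthrough (must start by hour 26). The earliest of those limits is hour 8, so the lighting rig must start by 8 − 1 = hour 7.
Stage build has several dependents: the lighting rig (must start by hour 7); AV cabling (must start by hour 11); final walkthrough (must start by hour 26). The earliest of those limits is hour 7, so stage build must start by 7 − 3 = hour 4.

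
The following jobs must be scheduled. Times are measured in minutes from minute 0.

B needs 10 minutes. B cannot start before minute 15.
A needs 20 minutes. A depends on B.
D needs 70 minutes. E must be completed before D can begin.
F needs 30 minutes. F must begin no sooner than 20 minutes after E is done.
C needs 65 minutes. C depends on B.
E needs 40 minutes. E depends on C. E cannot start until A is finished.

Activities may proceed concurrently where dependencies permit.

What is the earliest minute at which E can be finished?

After its own release at minute 15, B can start at minute 15 and finishes at minute 25.
C cannot begin until B (finishes minute 25). It runs from minute 25 to 25 + 65 = minute 90.
A waits on B (finishes minute 25), so it starts at minute 25 and finishes at 25 + 20 = minute 45.
E needs all of C (finishes minute 90); A (finishes minute 45). That puts its earliest start at minute 90; it finishes at 90 + 40 = minute 130.

130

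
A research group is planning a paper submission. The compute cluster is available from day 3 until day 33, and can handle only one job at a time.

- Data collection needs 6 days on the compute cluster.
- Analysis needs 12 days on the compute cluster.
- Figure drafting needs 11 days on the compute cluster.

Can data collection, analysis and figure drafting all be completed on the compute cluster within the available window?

The compute cluster window is 33 − 3 = 30 days.
Running back to back, the jobs need 6 + 12 + 11 = 29 days on the compute cluster.
Since 29 ≤ 30, they fit within the window.

Yes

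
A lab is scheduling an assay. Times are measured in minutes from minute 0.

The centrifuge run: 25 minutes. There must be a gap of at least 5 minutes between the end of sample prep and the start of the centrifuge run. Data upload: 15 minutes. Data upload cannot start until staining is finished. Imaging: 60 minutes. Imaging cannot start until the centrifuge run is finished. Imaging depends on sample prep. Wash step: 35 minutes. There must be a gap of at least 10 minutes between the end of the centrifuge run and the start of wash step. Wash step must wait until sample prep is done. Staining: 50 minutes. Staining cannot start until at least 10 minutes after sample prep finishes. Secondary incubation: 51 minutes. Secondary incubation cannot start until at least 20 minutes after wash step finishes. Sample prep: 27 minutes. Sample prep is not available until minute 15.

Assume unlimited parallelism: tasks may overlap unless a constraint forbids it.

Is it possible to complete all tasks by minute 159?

No

After its own release at minute 15, sample prep can start at minute 15 and finishes at minute 42.
Staining waits on sample prep (finishes minute 42, plus 10-minute gap → minute 52), so it starts at minute 52 and finishes at 52 + 50 = minute 102.
Data upload waits on staining (finishes minute 102), so it starts at minute 102 and finishes at 102 + 15 = minute 117.
The centrifuge run cannot begin until sample prep (finishes minute 42, plus 5-minute gap → minute 47). It runs from minute 47 to 47 + 25 = minute 72.
For imaging: the centrifuge run (finishes minute 72); sample prep (finishes minute 42). Taking the maximum gives a start of minute 72, and it finishes at 72 + 60 = minute 132.
For wash step: the centrifuge run (finishes minute 72, plus 10-minute gap → minute 82); sample prep (finishes minute 42). Taking the maximum gives a start of minute 82, and it finishes at 82 + 35 = minute 117.
Secondary incubation waits on wash step (finishes minute 117, plus 20-minute gap → minute 137), so it starts at minute 137 and finishes at 137 + 51 = minute 188.
The earliest everything can be done is minute 188, which is after the deadline of 159, so it is not possible.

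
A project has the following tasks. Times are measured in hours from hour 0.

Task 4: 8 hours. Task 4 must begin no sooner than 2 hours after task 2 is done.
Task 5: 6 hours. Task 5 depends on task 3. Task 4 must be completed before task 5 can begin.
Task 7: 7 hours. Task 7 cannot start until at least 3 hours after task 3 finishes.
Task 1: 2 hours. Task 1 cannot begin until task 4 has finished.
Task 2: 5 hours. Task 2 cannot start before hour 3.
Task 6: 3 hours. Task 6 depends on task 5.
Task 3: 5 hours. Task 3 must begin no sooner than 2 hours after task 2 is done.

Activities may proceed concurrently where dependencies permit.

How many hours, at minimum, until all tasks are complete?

After its own release at hour 3, task 2 can start at hour 3 and finishes at hour 8.
Task 4 waits on task 2 (finishes hour 8, plus 2-hour gap → hour 10), so it starts at hour 10 and finishes at 10 + 8 = hour 18.
Task 1 cannot begin until task 4 (finishes hour 18). It runs from hour 18 to 18 + 2 = hour 20.
After task 2 (finishes hour 8, plus 2-hour gap → hour 10), task 3 can start at hour 10 and finishes at hour 15.
Task 7 cannot begin until task 3 (finishes hour 15, plus 3-hour gap → hour 18). It runs from hour 18 to 18 + 7 = hour 25.
For task 5: task 3 (finishes hour 15); task 4 (finishes hour 18). Taking the maximum gives a start of hour 18, and it finishes at 18 + 6 = hour 24.
Task 6 cannot begin until task 5 (finishes hour 24). It runs from hour 24 to 24 + 3 = hour 27.
All tasks are finished once the last one completes. Finish times: Task 1 at 20, Task 2 at 8, Task 3 at 15, Task 4 at 18, Task 5 at 24, Task 6 at 27, Task 7 at 25. The latest is hour 27.

27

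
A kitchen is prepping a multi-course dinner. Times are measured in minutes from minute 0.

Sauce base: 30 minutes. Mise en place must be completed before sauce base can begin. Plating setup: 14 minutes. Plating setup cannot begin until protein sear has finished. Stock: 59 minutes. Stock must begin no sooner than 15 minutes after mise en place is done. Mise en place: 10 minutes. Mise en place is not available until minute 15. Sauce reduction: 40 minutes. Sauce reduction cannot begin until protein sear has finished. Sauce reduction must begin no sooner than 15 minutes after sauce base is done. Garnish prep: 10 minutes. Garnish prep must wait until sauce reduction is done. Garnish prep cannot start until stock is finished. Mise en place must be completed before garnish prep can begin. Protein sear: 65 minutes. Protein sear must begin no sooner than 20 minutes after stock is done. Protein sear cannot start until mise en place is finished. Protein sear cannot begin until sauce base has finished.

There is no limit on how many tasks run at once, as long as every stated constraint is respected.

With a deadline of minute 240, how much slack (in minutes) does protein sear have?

After its own release at minute 15, mise en place can start at minute 15 and finishes at minute 25.
Sauce base waits on mise en place (finishes minute 25), so it starts at minute 25 and finishes at 25 + 30 = minute 55.
Stock waits on mise en place (finishes minute 25, plus 15-minute gap → minute 40), so it starts at minute 40 and finishes at 40 + 59 = minute 99.
Protein sear needs all of stock (finishes minute 99, plus 20-minute gap → minute 119); mise en place (finishes minute 25); sauce base (finishes minute 55). That puts its earliest start at minute 119; it finishes at 119 + 65 = minute 184.

Working backward from the deadline:
Garnish prep has no dependents, so it just needs to finish by minute 240. Starting by 240 − 10 = minute 230 achieves that.
Sauce reduction must finish before garnish prep (must start by minute 230). With a 40-minute duration, sauce reduction must start by 230 − 40 = minute 190.
Plating setup has no dependents, so it just needs to finish by minute 240. Starting by 240 − 14 = minute 226 achieves that.
Protein sear must finish in time for sauce reduction (must start by minute 190); plating setup (must start by minute 226). The tightest is minute 190, so protein sear must start by 190 − 65 = minute 125.
So protein sear can start as early as minute 119 and as late as minute 125, giving 125 − 119 = 6 minutes of slack.

6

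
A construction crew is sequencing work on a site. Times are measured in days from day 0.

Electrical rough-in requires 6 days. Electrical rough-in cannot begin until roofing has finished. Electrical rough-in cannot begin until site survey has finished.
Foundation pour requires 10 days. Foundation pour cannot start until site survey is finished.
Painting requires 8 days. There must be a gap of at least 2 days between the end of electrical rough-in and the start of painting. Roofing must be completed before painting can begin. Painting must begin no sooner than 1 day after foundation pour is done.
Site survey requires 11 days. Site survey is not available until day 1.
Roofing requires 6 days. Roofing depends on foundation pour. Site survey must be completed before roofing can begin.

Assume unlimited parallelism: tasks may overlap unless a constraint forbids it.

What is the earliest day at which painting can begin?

36

Site survey cannot begin until its own release at day 1. It runs from day 1 to 1 + 11 = day 12.
Foundation pour cannot begin until site survey (finishes day 12). It runs from day 12 to 12 + 10 = day 22.
Roofing has to wait for foundation pour (finishes day 22); site survey (finishes day 12). The latest of these is day 22, so roofing runs day 22 to 22 + 6 = day 28.
Electrical rough-in needs all of roofing (finishes day 28); site survey (finishes day 12). That puts its earliest start at day 28; it finishes at 28 + 6 = day 34.
Painting waits on electrical rough-in (finishes day 34, plus 2-day gap → day 36); roofing (finishes day 28); foundation pour (finishes day 22, plus 1-day gap → day 23). The latest of these is day 36, which is the earliest painting can start.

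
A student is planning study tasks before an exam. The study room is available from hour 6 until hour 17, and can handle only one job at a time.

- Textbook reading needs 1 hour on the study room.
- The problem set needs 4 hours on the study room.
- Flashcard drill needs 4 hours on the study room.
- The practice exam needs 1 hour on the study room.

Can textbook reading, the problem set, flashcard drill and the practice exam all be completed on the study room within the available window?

Yes

The study room window is 17 − 6 = 11 hours.
Running back to back, the jobs need 1 + 4 + 4 + 1 = 10 hours on the study room.
Since 10 ≤ 11, they fit within the window.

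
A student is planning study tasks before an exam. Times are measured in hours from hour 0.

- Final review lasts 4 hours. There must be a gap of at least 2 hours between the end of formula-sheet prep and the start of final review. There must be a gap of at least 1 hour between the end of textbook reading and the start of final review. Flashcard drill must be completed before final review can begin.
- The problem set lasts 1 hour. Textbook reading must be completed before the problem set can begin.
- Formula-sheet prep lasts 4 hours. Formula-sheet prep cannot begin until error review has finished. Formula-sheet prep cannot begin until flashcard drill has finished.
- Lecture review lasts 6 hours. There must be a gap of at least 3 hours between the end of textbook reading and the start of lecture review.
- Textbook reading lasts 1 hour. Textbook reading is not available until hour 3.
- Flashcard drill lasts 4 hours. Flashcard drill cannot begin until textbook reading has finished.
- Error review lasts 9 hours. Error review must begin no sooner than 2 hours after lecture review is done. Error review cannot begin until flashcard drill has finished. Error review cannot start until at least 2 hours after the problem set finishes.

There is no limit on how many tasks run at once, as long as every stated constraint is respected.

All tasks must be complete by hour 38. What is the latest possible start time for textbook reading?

To finish by hour 38, final review (duration 4) must start no later than hour 34.
Formula-sheet prep must finish before final review (must start by hour 34, minus 2-hour gap → hour 32). With a 4-hour duration, formula-sheet prep must start by 32 − 4 = hour 28.
Since formula-sheet prep (must start by hour 28) depends on it, error review must finish by hour 28. Backing off its 9-hour duration gives a latest start of hour 19.
Since error review (must start by hour 19, minus 2-hour gap → hour 17) depends on it, lecture review must finish by hour 17. Backing off its 6-hour duration gives a latest start of hour 11.
The problem set must finish before error review (must start by hour 19, minus 2-hour gap → hour 17). With a 1-hour duration, the problem set must start by 17 − 1 = hour 16.
Flashcard drill has several dependents: error review (must start by hour 19); formula-sheet prep (must start by hour 28); final review (must start by hour 34). The earliest of those limits is hour 19, so flashcard drill must start by 19 − 4 = hour 15.
Textbook reading feeds lecture review (must start by hour 11, minus 3-hour gap → hour 8); the problem set (must start by hour 16); flashcard drill (must start by hour 15); final review (must start by hour 34, minus 1-hour gap → hour 33). Taking the minimum, textbook reading must finish by hour 8 and start by 8 − 1 = hour 7.

7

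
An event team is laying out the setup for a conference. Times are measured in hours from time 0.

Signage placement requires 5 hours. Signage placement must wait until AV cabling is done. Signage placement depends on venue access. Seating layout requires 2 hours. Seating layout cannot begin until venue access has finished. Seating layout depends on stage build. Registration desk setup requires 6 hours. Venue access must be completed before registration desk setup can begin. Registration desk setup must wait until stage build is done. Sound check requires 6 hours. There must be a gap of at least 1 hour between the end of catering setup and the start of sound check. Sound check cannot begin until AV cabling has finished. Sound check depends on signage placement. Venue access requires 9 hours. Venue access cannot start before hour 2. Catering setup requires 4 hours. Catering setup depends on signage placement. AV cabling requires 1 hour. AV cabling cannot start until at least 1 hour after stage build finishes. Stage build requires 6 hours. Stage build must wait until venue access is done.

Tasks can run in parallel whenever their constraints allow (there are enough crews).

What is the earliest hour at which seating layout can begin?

Venue access waits on its own release at hour 2, so it starts at hour 2 and finishes at 2 + 9 = hour 11.
Stage build cannot begin until venue access (finishes hour 11). It runs from hour 11 to 11 + 6 = hour 17.
Seating layout waits on venue access (finishes hour 11); stage build (finishes hour 17). The latest of these is hour 17, which is the earliest seating layout can start.

17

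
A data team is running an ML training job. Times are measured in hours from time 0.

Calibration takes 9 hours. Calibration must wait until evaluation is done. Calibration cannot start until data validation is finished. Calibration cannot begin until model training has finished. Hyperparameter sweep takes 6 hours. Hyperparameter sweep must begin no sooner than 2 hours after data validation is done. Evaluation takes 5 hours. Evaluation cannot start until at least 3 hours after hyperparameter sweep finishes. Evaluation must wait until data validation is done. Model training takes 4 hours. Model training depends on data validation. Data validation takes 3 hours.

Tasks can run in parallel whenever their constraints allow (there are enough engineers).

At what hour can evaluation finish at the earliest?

19

Nothing blocks data validation, so it runs from hour 0 to hour 3.
Hyperparameter sweep cannot begin until data validation (finishes hour 3, plus 2-hour gap → hour 5). It runs from hour 5 to 5 + 6 = hour 11.
Evaluation cannot start until hyperparameter sweep (finishes hour 11, plus 3-hour gap → hour 14); data validation (finishes hour 3). The controlling bound is hour 14, so evaluation finishes at 14 + 5 = hour 19.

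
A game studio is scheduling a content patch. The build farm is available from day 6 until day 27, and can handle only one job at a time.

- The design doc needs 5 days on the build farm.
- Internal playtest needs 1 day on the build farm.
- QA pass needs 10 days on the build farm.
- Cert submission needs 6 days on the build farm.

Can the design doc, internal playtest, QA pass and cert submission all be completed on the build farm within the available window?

No

The build farm window is 27 − 6 = 21 days.
Running back to back, the jobs need 5 + 1 + 10 + 6 = 22 days on the build farm.
Since 22 > 21, they cannot all fit.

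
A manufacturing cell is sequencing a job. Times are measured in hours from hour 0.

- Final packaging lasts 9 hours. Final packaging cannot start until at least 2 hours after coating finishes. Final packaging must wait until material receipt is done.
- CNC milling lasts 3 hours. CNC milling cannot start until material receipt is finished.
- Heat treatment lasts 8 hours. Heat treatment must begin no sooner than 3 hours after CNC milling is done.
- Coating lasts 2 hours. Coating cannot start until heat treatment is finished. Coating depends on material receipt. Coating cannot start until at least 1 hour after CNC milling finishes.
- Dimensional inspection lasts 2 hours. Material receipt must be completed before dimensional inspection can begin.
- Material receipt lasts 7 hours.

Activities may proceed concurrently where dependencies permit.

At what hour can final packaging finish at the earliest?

Material receipt can start immediately at hour 0; it finishes at hour 7.
CNC milling cannot begin until material receipt (finishes hour 7). It runs from hour 7 to 7 + 3 = hour 10.
After CNC milling (finishes hour 10, plus 3-hour gap → hour 13), heat treatment can start at hour 13 and finishes at hour 21.
Coating cannot start until heat treatment (finishes hour 21); material receipt (finishes hour 7); CNC milling (finishes hour 10, plus 1-hour gap → hour 11). The controlling bound is hour 21, so coating finishes at 21 + 2 = hour 23.
Final packaging needs all of coating (finishes hour 23, plus 2-hour gap → hour 25); material receipt (finishes hour 7). That puts its earliest start at hour 25; it finishes at 25 + 9 = hour 34.

34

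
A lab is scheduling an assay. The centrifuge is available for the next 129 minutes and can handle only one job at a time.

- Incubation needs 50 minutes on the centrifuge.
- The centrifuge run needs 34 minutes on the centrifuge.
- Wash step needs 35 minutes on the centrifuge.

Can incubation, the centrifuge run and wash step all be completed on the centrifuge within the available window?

Yes

Running back to back, the jobs need 50 + 34 + 35 = 119 minutes on the centrifuge.
Since 119 ≤ 129, they fit within the window.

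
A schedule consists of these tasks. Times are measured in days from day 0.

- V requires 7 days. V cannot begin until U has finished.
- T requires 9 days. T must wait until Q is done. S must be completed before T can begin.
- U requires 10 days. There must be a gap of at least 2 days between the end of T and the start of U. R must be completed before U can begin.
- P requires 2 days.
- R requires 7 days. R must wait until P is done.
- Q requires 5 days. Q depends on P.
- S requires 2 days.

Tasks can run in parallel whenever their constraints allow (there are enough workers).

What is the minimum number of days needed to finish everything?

35

Nothing blocks S, so it runs from day 0 to day 2.
P has no prerequisites, so it starts at day 0 and finishes at day 2.
After P (finishes day 2), R can start at day 2 and finishes at day 9.
Q cannot begin until P (finishes day 2). It runs from day 2 to 2 + 5 = day 7.
For T: Q (finishes day 7); S (finishes day 2). Taking the maximum gives a start of day 7, and it finishes at 7 + 9 = day 16.
U has to wait for T (finishes day 16, plus 2-day gap → day 18); R (finishes day 9). The latest of these is day 18, so U runs day 18 to 18 + 10 = day 28.
After U (finishes day 28), V can start at day 28 and finishes at day 35.
All tasks are finished once the last one completes. Finish times: P at 2, Q at 7, R at 9, S at 2, T at 16, U at 28, V at 35. The latest is day 35.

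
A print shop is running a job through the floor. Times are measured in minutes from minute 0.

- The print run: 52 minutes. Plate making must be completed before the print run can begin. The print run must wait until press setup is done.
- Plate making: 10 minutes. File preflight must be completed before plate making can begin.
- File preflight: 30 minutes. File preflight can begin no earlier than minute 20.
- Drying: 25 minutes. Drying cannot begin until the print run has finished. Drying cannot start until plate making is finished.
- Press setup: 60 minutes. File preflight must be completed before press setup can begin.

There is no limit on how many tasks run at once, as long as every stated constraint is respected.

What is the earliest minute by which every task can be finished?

187

File preflight waits on its own release at minute 20, so it starts at minute 20 and finishes at 20 + 30 = minute 50.
After file preflight (finishes minute 50), press setup can start at minute 50 and finishes at minute 110.
After file preflight (finishes minute 50), plate making can start at minute 50 and finishes at minute 60.
The print run needs all of plate making (finishes minute 60); press setup (finishes minute 110). That puts its earliest start at minute 110; it finishes at 110 + 52 = minute 162.
Drying needs all of the print run (finishes minute 162); plate making (finishes minute 60). That puts its earliest start at minute 162; it finishes at 162 + 25 = minute 187.
All tasks are finished once the last one completes. Finish times: File preflight at 50, Plate making at 60, Press setup at 110, The print run at 162, Drying at 187. The latest is minute 187.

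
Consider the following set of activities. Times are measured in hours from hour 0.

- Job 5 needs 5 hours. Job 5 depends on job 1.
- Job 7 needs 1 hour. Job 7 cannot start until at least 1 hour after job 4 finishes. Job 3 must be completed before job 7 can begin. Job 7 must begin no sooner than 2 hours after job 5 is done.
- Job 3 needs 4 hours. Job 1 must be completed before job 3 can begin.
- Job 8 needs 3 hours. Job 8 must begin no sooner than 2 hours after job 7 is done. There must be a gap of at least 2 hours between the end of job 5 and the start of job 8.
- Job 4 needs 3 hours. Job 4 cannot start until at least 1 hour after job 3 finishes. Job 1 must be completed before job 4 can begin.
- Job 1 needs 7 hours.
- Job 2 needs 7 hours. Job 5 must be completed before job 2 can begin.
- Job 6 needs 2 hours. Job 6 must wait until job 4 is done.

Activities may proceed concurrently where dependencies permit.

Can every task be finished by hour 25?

Job 1 has no prerequisites, so it starts at hour 0 and finishes at hour 7.
Job 5 waits on job 1 (finishes hour 7), so it starts at hour 7 and finishes at 7 + 5 = hour 12.
Job 2 cannot begin until job 5 (finishes hour 12). It runs from hour 12 to 12 + 7 = hour 19.
After job 1 (finishes hour 7), job 3 can start at hour 7 and finishes at hour 11.
For job 4: job 3 (finishes hour 11, plus 1-hour gap → hour 12); job 1 (finishes hour 7). Taking the maximum gives a start of hour 12, and it finishes at 12 + 3 = hour 15.
For job 7: job 4 (finishes hour 15, plus 1-hour gap → hour 16); job 3 (finishes hour 11); job 5 (finishes hour 12, plus 2-hour gap → hour 14). Taking the maximum gives a start of hour 16, and it finishes at 16 + 1 = hour 17.
Job 8 needs all of job 7 (finishes hour 17, plus 2-hour gap → hour 19); job 5 (finishes hour 12, plus 2-hour gap → hour 14). That puts its earliest start at hour 19; it finishes at 19 + 3 = hour 22.
Job 6 cannot begin until job 4 (finishes hour 15). It runs from hour 15 to 15 + 2 = hour 17.
Every task is finished by hour 22, which is no later than the deadline of 25, so the schedule is feasible.

Yes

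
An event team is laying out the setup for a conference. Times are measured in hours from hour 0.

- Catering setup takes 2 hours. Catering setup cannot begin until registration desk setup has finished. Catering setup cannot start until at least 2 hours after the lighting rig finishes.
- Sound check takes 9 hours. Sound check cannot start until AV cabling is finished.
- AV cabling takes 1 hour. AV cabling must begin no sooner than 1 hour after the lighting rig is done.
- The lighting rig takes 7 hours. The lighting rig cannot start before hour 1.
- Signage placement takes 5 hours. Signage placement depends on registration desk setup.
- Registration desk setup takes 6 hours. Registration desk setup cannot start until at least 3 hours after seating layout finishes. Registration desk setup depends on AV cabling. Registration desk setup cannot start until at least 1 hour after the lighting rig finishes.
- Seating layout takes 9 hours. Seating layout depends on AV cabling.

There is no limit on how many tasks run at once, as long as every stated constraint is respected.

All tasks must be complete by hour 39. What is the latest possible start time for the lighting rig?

Signage placement has no dependents, so it just needs to finish by hour 39. Starting by 39 − 5 = hour 34 achieves that.
Nothing follows catering setup; the deadline of hour 39 is its only limit. It must start by 39 − 2 = hour 37.
Registration desk setup feeds signage placement (must start by hour 34); catering setup (must start by hour 37). Taking the minimum, registration desk setup must finish by hour 34 and start by 34 − 6 = hour 28.
Since registration desk setup (must start by hour 28, minus 3-hour gap → hour 25) depends on it, seating layout must finish by hour 25. Backing off its 9-hour duration gives a latest start of hour 16.
Nothing follows sound check; the deadline of hour 39 is its only limit. It must start by 39 − 9 = hour 30.
AV cabling feeds seating layout (must start by hour 16); registration desk setup (must start by hour 28); sound check (must start by hour 30). Taking the minimum, AV cabling must finish by hour 16 and start by 16 − 1 = hour 15.
The lighting rig feeds AV cabling (must start by hour 15, minus 1-hour gap → hour 14); registration desk setup (must start by hour 28, minus 1-hour gap → hour 27); catering setup (must start by hour 37, minus 2-hour gap → hour 35). Taking the minimum, the lighting rig must finish by hour 14 and start by 14 − 7 = hour 7.

7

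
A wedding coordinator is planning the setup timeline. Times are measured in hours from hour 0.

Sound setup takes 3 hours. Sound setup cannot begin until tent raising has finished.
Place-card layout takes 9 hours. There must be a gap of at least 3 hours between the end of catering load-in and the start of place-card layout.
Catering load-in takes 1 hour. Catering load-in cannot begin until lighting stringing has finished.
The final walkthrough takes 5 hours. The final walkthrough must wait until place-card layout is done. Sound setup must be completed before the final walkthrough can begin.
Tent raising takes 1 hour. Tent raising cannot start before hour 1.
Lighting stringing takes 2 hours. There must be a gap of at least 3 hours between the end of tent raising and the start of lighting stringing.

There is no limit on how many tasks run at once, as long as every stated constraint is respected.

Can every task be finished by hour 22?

After its own release at hour 1, tent raising can start at hour 1 and finishes at hour 2.
Sound setup cannot begin until tent raising (finishes hour 2). It runs from hour 2 to 2 + 3 = hour 5.
Lighting stringing cannot begin until tent raising (finishes hour 2, plus 3-hour gap → hour 5). It runs from hour 5 to 5 + 2 = hour 7.
After lighting stringing (finishes hour 7), catering load-in can start at hour 7 and finishes at hour 8.
Place-card layout waits on catering load-in (finishes hour 8, plus 3-hour gap → hour 11), so it starts at hour 11 and finishes at 11 + 9 = hour 20.
The final walkthrough needs all of place-card layout (finishes hour 20); sound setup (finishes hour 5). That puts its earliest start at hour 20; it finishes at 20 + 5 = hour 25.
The earliest everything can be done is hour 25, which is after the deadline of 22, so it is not possible.

No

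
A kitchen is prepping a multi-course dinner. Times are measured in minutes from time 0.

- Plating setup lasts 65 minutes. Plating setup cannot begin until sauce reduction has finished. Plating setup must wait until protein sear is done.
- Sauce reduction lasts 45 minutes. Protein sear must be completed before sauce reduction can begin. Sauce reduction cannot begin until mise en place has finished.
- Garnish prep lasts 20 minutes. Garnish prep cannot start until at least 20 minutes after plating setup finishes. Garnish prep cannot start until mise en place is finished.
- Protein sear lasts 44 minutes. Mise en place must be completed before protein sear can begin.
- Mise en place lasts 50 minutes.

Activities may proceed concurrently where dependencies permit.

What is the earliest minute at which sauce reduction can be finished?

139

Mise en place has no prerequisites, so it starts at minute 0 and finishes at minute 50.
Protein sear waits on mise en place (finishes minute 50), so it starts at minute 50 and finishes at 50 + 44 = minute 94.
For sauce reduction: protein sear (finishes minute 94); mise en place (finishes minute 50). Taking the maximum gives a start of minute 94, and it finishes at 94 + 45 = minute 139.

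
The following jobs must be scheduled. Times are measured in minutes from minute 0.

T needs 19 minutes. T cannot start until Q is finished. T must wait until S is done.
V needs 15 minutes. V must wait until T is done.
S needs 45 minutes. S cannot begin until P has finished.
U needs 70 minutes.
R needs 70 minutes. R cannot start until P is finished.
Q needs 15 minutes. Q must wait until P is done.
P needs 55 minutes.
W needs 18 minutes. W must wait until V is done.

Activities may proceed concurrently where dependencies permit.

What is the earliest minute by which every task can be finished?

Nothing blocks U, so it runs from minute 0 to minute 70.
P has no prerequisites, so it starts at minute 0 and finishes at minute 55.
S cannot begin until P (finishes minute 55). It runs from minute 55 to 55 + 45 = minute 100.
R waits on P (finishes minute 55), so it starts at minute 55 and finishes at 55 + 70 = minute 125.
Q waits on P (finishes minute 55), so it starts at minute 55 and finishes at 55 + 15 = minute 70.
T cannot start until Q (finishes minute 70); S (finishes minute 100). The controlling bound is minute 100, so T finishes at 100 + 19 = minute 119.
V waits on T (finishes minute 119), so it starts at minute 119 and finishes at 119 + 15 = minute 134.
After V (finishes minute 134), W can start at minute 134 and finishes at minute 152.
All tasks are finished once the last one completes. Finish times: P at 55, Q at 70, R at 125, S at 100, T at 119, U at 70, V at 134, W at 152. The latest is minute 152.

152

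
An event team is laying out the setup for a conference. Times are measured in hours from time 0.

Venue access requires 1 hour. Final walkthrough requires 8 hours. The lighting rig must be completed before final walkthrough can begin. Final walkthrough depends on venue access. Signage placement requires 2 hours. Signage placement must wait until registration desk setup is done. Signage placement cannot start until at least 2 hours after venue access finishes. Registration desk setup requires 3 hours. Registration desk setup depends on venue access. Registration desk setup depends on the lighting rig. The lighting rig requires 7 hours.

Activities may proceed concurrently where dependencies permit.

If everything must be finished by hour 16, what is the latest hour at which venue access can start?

7

Nothing follows signage placement; the deadline of hour 16 is its only limit. It must start by 16 − 2 = hour 14.
Registration desk setup feeds into signage placement (must start by hour 14); so registration desk setup must finish by hour 14 and therefore start by hour 11.
Final walkthrough must finish by hour 16; it takes 8 hours, so it must start by 16 − 8 = hour 8.
For venue access: registration desk setup (must start by hour 11); signage placement (must start by hour 14, minus 2-hour gap → hour 12); final walkthrough (must start by hour 8). The most restrictive is hour 8; with a 1-hour duration, venue access must start by hour 7.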